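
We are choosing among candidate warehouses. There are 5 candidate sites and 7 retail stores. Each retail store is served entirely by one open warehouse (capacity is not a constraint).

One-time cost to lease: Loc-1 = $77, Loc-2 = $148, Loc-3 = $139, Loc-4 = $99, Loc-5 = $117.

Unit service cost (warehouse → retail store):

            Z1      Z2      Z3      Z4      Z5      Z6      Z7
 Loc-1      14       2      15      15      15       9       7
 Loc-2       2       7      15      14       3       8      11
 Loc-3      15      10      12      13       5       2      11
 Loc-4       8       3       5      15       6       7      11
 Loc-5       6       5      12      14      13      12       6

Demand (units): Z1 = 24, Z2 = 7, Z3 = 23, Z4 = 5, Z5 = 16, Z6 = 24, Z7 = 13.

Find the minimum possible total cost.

For any fixed open set, each retail store goes to its cheapest open site; total = fixed + service.
{Loc-2, Loc-4}: Z1→Loc-2 2·24=48, Z2→Loc-4 3·7=21, Z3→Loc-4 5·23=115, Z4→Loc-2 14·5=70, Z5→Loc-2 3·16=48, Z6→Loc-4 7·24=168, Z7→Loc-2 11·13=143. Service 613; fixed 247; total 860.
{Loc-2, Loc-3, Loc-4}: service 488 + fixed 386 = 874
{Loc-1, Loc-2, Loc-4}: Z1→Loc-2 2·24=48, Z2→Loc-1 2·7=14, Z3→Loc-4 5·23=115, Z4→Loc-2 14·5=70, Z5→Loc-2 3·16=48, Z6→Loc-4 7·24=168, Z7→Loc-1 7·13=91. Service 554; fixed 324; total 878.
{Loc-1, Loc-2, Loc-3, Loc-4, Loc-5}: Z1→Loc-2 2·24=48, Z2→Loc-1 2·7=14, Z3→Loc-4 5·23=115, Z4→Loc-3 13·5=65, Z5→Loc-2 3·16=48, Z6→Loc-3 2·24=48, Z7→Loc-5 6·13=78. Service 416; fixed 580; total 996.
No other subset beats 860.

Minimum total cost: 860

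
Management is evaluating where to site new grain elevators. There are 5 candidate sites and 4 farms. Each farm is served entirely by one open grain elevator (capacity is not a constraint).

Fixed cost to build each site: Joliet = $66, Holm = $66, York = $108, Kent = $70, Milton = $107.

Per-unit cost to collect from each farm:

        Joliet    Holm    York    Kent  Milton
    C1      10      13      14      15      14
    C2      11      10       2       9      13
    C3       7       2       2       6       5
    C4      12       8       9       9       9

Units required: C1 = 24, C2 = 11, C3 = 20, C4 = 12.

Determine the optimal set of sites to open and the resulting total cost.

Open Joliet and York; minimum total cost 584.

For any fixed open set, each farm goes to its cheapest open site; total = fixed + service.
{Joliet, York}: C1→Joliet 10·24=240, C2→York 2·11=22, C3→York 2·20=40, C4→York 9·12=108. Service 410; fixed 174; total 584.
{York}: service 506 + fixed 108 = 614
{Joliet, Holm}: C1→Joliet 10·24=240, C2→Holm 10·11=110, C3→Holm 2·20=40, C4→Holm 8·12=96. Service 486; fixed 132; total 618.
{Joliet, Holm, York, Kent, Milton}: C1→Joliet 10·24=240, C2→York 2·11=22, C3→Holm 2·20=40, C4→Holm 8·12=96. Service 398; fixed 417; total 815.
No other subset beats 584.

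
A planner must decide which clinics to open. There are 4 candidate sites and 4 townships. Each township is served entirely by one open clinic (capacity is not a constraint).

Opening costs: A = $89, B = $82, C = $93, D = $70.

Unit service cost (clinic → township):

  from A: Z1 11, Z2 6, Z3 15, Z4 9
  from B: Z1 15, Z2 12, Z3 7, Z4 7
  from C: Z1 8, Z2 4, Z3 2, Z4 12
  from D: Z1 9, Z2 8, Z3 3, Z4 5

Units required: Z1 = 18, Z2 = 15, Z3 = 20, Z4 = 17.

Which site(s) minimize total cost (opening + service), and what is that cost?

For any fixed open set, each township goes to its cheapest open site; total = fixed + service.
{C, D}: Z1→C 8·18=144, Z2→C 4·15=60, Z3→C 2·20=40, Z4→D 5·17=85. Service 329; fixed 163; total 492.
{D}: service 427 + fixed 70 = 497
{B, C}: service 363 + fixed 175 = 538
{A, B, C, D}: service 329 + fixed 334 = 663
No other subset beats 492.

Open C and D; minimum total cost 492.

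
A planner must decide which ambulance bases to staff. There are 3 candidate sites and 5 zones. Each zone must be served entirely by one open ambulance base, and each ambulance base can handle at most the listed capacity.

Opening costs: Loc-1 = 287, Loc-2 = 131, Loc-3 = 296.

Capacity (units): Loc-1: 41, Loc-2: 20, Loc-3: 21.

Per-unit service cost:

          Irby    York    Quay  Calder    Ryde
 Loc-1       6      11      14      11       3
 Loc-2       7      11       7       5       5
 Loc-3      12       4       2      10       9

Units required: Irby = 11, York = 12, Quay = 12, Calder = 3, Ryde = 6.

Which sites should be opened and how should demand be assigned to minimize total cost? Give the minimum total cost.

Open {Loc-1, Loc-2}: Irby→Loc-1 6·11=66, York→Loc-1 11·12=132, Quay→Loc-2 7·12=84, Calder→Loc-2 5·3=15, Ryde→Loc-1 3·6=18.
Loads: Loc-1 carries 29/41, Loc-2 carries 15/20. Service 315; fixed 418; total 733.
Next best feasible plan costs 751.

Minimum total cost: 733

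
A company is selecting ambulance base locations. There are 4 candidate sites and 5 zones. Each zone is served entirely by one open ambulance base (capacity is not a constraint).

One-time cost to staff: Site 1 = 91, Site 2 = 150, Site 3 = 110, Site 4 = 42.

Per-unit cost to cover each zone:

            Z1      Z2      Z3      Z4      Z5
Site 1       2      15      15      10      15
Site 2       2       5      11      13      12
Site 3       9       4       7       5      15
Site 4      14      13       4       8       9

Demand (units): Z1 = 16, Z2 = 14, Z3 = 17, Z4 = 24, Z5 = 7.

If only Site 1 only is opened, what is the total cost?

Total cost: 933

Each zone is assigned to its cheapest site among the open ones.
{Site 1}: Z1→Site 1 2·16=32, Z2→Site 1 15·14=210, Z3→Site 1 15·17=255, Z4→Site 1 10·24=240, Z5→Site 1 15·7=105. Service 842; fixed 91; total 933.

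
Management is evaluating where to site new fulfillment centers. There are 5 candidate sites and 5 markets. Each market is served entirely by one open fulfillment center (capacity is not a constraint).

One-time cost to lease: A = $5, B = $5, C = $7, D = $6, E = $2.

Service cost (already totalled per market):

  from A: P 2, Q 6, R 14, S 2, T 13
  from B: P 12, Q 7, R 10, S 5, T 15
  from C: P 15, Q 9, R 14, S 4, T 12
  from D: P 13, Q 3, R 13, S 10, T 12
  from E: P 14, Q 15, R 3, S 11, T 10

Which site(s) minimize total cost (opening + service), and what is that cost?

For any fixed open set, each market goes to its cheapest open site; total = fixed + service.
{A, E}: P→A 2, Q→A 6, R→E 3, S→A 2, T→E 10. Service 23; fixed 7; total 30.
{A, D, E}: service 20 + fixed 13 = 33
{A, B, E}: service 23 + fixed 12 = 35
{A, B, C, D, E}: P→A 2, Q→D 3, R→E 3, S→A 2, T→E 10. Service 20; fixed 25; total 45.
No other subset beats 30.

Open A and E; minimum total cost 30.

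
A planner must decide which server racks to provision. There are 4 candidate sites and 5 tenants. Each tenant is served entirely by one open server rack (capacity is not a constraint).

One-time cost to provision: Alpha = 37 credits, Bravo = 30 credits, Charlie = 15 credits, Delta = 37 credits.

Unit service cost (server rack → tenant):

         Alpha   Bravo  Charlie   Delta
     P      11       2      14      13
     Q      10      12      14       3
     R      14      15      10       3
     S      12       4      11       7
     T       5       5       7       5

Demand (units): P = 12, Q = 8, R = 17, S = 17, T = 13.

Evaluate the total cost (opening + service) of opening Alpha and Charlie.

Each tenant is assigned to its cheapest site among the open ones.
{Alpha, Charlie}: P→Alpha 11·12=132, Q→Alpha 10·8=80, R→Charlie 10·17=170, S→Charlie 11·17=187, T→Alpha 5·13=65. Service 634; fixed 52; total 686.

Total cost: 686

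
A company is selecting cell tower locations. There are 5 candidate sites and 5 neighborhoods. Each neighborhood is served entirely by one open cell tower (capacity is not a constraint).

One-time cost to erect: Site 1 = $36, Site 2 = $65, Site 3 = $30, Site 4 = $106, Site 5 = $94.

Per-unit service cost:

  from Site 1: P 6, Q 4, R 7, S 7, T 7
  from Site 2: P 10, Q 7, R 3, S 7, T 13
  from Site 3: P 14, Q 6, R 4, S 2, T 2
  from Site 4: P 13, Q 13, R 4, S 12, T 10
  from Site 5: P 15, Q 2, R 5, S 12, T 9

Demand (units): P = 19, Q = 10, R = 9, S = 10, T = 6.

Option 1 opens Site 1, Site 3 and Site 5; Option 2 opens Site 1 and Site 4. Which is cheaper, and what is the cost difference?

Option 1: {Site 1, Site 3, Site 5}: P→Site 1 6·19=114, Q→Site 5 2·10=20, R→Site 3 4·9=36, S→Site 3 2·10=20, T→Site 3 2·6=12. Service 202; fixed 160; total 362.
Option 2: {Site 1, Site 4}: P→Site 1 6·19=114, Q→Site 1 4·10=40, R→Site 4 4·9=36, S→Site 1 7·10=70, T→Site 1 7·6=42. Service 302; fixed 142; total 444.
Difference: |362 − 444| = 82.

Option 1 is cheaper by 82.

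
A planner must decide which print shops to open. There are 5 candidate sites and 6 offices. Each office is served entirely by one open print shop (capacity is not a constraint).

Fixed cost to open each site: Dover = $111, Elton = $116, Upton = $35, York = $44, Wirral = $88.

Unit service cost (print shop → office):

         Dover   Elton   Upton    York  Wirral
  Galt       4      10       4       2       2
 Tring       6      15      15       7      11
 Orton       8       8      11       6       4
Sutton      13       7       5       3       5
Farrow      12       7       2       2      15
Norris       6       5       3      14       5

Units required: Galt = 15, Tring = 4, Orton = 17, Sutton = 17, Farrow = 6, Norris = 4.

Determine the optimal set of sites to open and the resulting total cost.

For any fixed open set, each office goes to its cheapest open site; total = fixed + service.
{Upton, York}: Galt→York 2·15=30, Tring→York 7·4=28, Orton→York 6·17=102, Sutton→York 3·17=51, Farrow→Upton 2·6=12, Norris→Upton 3·4=12. Service 235; fixed 79; total 314.
{York}: service 279 + fixed 44 = 323
{York, Wirral}: Galt→York 2·15=30, Tring→York 7·4=28, Orton→Wirral 4·17=68, Sutton→York 3·17=51, Farrow→York 2·6=12, Norris→Wirral 5·4=20. Service 209; fixed 132; total 341.
{Dover, Elton, Upton, York, Wirral}: service 197 + fixed 394 = 591
No other subset beats 314.

Open Upton and York; minimum total cost 314.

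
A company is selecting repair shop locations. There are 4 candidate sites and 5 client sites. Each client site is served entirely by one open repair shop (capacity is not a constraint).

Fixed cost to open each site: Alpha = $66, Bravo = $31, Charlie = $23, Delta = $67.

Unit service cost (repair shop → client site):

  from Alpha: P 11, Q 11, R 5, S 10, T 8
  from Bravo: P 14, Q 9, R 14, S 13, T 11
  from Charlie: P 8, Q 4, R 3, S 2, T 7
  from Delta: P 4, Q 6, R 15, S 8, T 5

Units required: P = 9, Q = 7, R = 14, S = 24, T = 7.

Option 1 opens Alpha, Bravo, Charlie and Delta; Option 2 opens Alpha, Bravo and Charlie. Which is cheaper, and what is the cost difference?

Option 1: {Alpha, Bravo, Charlie, Delta}: P→Delta 4·9=36, Q→Charlie 4·7=28, R→Charlie 3·14=42, S→Charlie 2·24=48, T→Delta 5·7=35. Service 189; fixed 187; total 376.
Option 2: {Alpha, Bravo, Charlie}: P→Charlie 8·9=72, Q→Charlie 4·7=28, R→Charlie 3·14=42, S→Charlie 2·24=48, T→Charlie 7·7=49. Service 239; fixed 120; total 359.
Difference: |376 − 359| = 17.

Option 2 is cheaper by 17.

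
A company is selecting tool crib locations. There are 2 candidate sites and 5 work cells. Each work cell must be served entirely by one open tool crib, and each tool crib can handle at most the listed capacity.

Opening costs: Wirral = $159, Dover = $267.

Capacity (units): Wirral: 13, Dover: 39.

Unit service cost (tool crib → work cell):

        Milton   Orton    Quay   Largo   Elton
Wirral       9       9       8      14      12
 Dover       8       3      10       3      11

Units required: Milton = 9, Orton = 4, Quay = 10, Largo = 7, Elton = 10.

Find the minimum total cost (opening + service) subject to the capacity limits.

Minimum total cost: 721

Open {Wirral, Dover}: Milton→Dover 8·9=72, Orton→Dover 3·4=12, Quay→Wirral 8·10=80, Largo→Dover 3·7=21, Elton→Dover 11·10=110.
Loads: Wirral carries 10/13, Dover carries 30/39. Service 295; fixed 426; total 721.
Next best feasible plan costs 750.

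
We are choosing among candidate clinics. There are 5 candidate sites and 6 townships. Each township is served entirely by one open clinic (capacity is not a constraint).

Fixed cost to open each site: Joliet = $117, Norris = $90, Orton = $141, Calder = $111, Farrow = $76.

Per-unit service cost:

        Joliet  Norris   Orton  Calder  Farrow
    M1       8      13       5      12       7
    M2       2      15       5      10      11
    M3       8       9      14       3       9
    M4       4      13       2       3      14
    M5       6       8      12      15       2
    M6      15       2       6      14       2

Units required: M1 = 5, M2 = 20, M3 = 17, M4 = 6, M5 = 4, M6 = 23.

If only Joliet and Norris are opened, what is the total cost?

Each township is assigned to its cheapest site among the open ones.
{Joliet, Norris}: M1→Joliet 8·5=40, M2→Joliet 2·20=40, M3→Joliet 8·17=136, M4→Joliet 4·6=24, M5→Joliet 6·4=24, M6→Norris 2·23=46. Service 310; fixed 207; total 517.

Total cost: 517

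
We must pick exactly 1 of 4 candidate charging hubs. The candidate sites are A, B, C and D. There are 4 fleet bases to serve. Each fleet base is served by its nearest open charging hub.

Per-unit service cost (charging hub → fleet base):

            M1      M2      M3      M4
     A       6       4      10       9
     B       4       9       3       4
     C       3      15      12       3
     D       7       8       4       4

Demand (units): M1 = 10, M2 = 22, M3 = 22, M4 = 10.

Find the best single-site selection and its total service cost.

With exactly 1 open, each fleet base uses its cheapest among the chosen.
{B}: M1→B 4·10=40, M2→B 9·22=198, M3→B 3·22=66, M4→B 4·10=40. Service cost 344.
{D}: service cost 374
{A}: service cost 458
Among all 4 size-1 choices, {B} is lowest.

Choose B only; total service cost 344.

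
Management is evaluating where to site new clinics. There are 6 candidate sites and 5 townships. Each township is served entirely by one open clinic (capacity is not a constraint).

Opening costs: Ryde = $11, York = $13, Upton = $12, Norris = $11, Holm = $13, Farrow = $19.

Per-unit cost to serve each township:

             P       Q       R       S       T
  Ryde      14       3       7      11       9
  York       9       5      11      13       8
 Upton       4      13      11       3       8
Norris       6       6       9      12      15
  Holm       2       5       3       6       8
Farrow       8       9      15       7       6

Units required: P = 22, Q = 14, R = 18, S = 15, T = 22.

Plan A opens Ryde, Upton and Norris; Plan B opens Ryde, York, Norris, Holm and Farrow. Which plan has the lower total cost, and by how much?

Plan A: {Ryde, Upton, Norris}: P→Upton 4·22=88, Q→Ryde 3·14=42, R→Ryde 7·18=126, S→Upton 3·15=45, T→Upton 8·22=176. Service 477; fixed 34; total 511.
Plan B: {Ryde, York, Norris, Holm, Farrow}: P→Holm 2·22=44, Q→Ryde 3·14=42, R→Holm 3·18=54, S→Holm 6·15=90, T→Farrow 6·22=132. Service 362; fixed 67; total 429.
Difference: |511 − 429| = 82.

Plan B is cheaper by 82.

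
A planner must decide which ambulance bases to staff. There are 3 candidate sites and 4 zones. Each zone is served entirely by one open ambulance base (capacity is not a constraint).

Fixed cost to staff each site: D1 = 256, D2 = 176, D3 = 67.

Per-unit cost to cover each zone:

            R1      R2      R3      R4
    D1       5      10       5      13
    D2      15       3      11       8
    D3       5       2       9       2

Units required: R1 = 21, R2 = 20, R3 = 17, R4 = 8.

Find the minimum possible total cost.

Minimum total cost: 381

For any fixed open set, each zone goes to its cheapest open site; total = fixed + service.
{D3}: R1→D3 5·21=105, R2→D3 2·20=40, R3→D3 9·17=153, R4→D3 2·8=16. Service 314; fixed 67; total 381.
{D2, D3}: service 314 + fixed 243 = 557
{D1, D3}: service 246 + fixed 323 = 569
{D1, D2, D3}: R1→D1 5·21=105, R2→D3 2·20=40, R3→D1 5·17=85, R4→D3 2·8=16. Service 246; fixed 499; total 745.
No other subset beats 381.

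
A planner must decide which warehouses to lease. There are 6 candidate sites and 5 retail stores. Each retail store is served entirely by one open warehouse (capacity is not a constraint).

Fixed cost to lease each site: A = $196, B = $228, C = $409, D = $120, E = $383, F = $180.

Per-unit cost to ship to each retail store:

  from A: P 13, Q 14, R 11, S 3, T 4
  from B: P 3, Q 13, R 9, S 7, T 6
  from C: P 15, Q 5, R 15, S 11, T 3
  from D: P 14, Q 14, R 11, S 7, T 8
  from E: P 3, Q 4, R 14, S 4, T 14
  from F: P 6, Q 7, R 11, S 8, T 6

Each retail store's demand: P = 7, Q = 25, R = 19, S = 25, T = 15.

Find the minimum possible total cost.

For any fixed open set, each retail store goes to its cheapest open site; total = fixed + service.
{F}: P→F 6·7=42, Q→F 7·25=175, R→F 11·19=209, S→F 8·25=200, T→F 6·15=90. Service 716; fixed 180; total 896.
{A, F}: service 561 + fixed 376 = 937
{A}: service 785 + fixed 196 = 981
{A, B, C, D, E, F}: P→B 3·7=21, Q→E 4·25=100, R→B 9·19=171, S→A 3·25=75, T→C 3·15=45. Service 412; fixed 1516; total 1928.
No other subset beats 896.

Minimum total cost: 896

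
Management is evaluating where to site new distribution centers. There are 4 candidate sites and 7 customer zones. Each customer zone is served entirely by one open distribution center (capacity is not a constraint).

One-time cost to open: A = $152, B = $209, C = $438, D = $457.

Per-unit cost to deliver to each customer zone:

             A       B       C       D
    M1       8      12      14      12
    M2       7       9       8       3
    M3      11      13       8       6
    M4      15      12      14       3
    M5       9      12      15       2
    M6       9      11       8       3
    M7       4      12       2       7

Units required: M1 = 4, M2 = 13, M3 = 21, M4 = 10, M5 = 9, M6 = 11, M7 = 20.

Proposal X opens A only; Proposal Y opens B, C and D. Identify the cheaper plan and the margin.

Proposal X: {A}: M1→A 8·4=32, M2→A 7·13=91, M3→A 11·21=231, M4→A 15·10=150, M5→A 9·9=81, M6→A 9·11=99, M7→A 4·20=80. Service 764; fixed 152; total 916.
Proposal Y: {B, C, D}: M1→B 12·4=48, M2→D 3·13=39, M3→D 6·21=126, M4→D 3·10=30, M5→D 2·9=18, M6→D 3·11=33, M7→C 2·20=40. Service 334; fixed 1104; total 1438.
Difference: |916 − 1438| = 522.

Proposal X is cheaper by 522.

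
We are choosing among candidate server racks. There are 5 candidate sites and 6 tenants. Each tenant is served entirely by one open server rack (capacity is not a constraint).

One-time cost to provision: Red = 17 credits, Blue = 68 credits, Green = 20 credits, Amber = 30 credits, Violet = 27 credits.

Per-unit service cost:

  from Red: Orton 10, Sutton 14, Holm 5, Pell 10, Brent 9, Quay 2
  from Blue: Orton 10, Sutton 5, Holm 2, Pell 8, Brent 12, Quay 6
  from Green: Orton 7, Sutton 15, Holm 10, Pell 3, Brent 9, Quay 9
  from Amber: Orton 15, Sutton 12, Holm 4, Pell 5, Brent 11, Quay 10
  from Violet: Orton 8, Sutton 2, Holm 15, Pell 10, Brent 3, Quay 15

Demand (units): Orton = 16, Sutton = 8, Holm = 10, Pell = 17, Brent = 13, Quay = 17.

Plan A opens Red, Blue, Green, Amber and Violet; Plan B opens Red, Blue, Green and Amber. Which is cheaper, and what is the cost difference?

Plan A: {Red, Blue, Green, Amber, Violet}: Orton→Green 7·16=112, Sutton→Violet 2·8=16, Holm→Blue 2·10=20, Pell→Green 3·17=51, Brent→Violet 3·13=39, Quay→Red 2·17=34. Service 272; fixed 162; total 434.
Plan B: {Red, Blue, Green, Amber}: Orton→Green 7·16=112, Sutton→Blue 5·8=40, Holm→Blue 2·10=20, Pell→Green 3·17=51, Brent→Red 9·13=117, Quay→Red 2·17=34. Service 374; fixed 135; total 509.
Difference: |434 − 509| = 75.

Plan A is cheaper by 75.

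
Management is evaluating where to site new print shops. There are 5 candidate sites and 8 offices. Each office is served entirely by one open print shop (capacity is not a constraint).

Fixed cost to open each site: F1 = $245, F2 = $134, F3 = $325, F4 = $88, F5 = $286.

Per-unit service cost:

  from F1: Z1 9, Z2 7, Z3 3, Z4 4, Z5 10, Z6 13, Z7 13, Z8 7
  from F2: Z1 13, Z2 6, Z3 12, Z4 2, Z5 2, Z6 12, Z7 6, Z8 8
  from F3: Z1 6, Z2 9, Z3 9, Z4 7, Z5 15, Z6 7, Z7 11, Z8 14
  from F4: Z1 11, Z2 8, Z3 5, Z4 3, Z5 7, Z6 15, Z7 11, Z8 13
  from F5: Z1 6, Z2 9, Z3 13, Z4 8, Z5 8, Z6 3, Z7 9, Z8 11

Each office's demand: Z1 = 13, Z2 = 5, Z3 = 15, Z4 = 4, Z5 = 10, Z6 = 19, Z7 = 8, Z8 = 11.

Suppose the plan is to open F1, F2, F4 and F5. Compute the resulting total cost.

Total cost: 1116

Each office is assigned to its cheapest site among the open ones.
{F1, F2, F4, F5}: Z1→F5 6·13=78, Z2→F2 6·5=30, Z3→F1 3·15=45, Z4→F2 2·4=8, Z5→F2 2·10=20, Z6→F5 3·19=57, Z7→F2 6·8=48, Z8→F1 7·11=77. Service 363; fixed 753; total 1116.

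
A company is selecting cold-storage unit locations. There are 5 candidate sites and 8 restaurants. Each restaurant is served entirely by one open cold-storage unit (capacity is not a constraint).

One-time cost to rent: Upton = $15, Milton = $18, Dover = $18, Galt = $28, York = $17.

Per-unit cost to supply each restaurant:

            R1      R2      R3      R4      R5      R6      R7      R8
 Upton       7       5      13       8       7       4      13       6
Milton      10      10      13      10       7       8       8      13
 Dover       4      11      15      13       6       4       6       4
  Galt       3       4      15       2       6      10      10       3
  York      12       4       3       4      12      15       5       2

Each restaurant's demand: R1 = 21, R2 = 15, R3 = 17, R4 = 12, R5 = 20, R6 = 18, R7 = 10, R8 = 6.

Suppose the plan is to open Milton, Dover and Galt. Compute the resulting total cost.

Each restaurant is assigned to its cheapest site among the open ones.
{Milton, Dover, Galt}: R1→Galt 3·21=63, R2→Galt 4·15=60, R3→Milton 13·17=221, R4→Galt 2·12=24, R5→Dover 6·20=120, R6→Dover 4·18=72, R7→Dover 6·10=60, R8→Galt 3·6=18. Service 638; fixed 64; total 702.

Total cost: 702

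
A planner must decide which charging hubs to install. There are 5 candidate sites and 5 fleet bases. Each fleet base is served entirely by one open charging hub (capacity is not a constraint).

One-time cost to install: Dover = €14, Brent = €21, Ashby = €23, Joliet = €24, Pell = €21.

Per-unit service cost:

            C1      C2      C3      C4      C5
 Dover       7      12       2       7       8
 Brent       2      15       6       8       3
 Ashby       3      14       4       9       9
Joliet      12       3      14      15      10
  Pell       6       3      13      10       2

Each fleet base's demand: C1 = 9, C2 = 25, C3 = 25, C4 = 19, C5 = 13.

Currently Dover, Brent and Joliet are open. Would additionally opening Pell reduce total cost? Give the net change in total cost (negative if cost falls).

No — net change +8 (cost rises by 8).

Current service cost with {Dover, Brent, Joliet}: 315.
Adding Pell: each fleet base re-picks its cheapest; new service cost 302, saving 13.
Extra fixed cost: 21. Net change = 21 − 13 = 8.
(Totals: 374 → 382.)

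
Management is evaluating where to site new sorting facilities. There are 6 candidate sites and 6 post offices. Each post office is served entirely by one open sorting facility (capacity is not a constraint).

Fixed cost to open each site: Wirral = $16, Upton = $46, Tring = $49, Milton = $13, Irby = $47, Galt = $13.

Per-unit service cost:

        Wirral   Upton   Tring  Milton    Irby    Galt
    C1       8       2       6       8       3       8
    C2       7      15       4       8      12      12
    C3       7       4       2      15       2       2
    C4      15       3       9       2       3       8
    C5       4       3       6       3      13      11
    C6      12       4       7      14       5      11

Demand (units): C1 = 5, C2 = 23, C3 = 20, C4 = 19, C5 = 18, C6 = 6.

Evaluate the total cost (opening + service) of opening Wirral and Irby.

Total cost: 438

Each post office is assigned to its cheapest site among the open ones.
{Wirral, Irby}: C1→Irby 3·5=15, C2→Wirral 7·23=161, C3→Irby 2·20=40, C4→Irby 3·19=57, C5→Wirral 4·18=72, C6→Irby 5·6=30. Service 375; fixed 63; total 438.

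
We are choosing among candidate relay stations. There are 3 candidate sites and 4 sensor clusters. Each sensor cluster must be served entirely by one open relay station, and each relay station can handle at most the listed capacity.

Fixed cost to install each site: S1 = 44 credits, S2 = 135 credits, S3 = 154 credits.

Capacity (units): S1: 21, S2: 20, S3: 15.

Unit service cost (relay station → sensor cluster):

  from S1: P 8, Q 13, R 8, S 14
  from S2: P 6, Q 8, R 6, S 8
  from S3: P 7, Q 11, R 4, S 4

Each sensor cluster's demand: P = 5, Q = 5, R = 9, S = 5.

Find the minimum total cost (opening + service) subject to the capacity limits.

Open {S1, S2}: P→S1 8·5=40, Q→S2 8·5=40, R→S2 6·9=54, S→S2 8·5=40.
Loads: S1 carries 5/21, S2 carries 19/20. Service 174; fixed 179; total 353.
Next best feasible plan costs 359.

Minimum total cost: 353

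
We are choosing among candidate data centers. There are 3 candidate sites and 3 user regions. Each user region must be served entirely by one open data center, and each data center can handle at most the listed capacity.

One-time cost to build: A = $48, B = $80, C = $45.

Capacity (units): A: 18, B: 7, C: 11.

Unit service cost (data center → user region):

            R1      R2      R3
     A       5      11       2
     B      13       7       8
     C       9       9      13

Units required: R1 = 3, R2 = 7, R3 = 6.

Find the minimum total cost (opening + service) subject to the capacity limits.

Minimum total cost: 152

Open {A}: R1→A 5·3=15, R2→A 11·7=77, R3→A 2·6=12.
Loads: A carries 16/18. Service 104; fixed 48; total 152.
Next best feasible plan costs 183.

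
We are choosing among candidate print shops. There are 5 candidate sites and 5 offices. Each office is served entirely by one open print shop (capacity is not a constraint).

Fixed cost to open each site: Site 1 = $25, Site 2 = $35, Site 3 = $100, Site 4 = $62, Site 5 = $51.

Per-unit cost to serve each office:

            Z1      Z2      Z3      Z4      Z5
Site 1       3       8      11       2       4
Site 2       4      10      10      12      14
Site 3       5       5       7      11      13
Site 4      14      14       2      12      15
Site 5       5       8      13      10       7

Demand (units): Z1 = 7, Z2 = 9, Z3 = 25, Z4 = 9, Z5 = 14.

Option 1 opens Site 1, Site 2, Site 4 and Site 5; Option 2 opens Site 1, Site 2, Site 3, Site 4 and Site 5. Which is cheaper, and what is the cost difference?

Option 1 is cheaper by 73.

Option 1: {Site 1, Site 2, Site 4, Site 5}: Z1→Site 1 3·7=21, Z2→Site 1 8·9=72, Z3→Site 4 2·25=50, Z4→Site 1 2·9=18, Z5→Site 1 4·14=56. Service 217; fixed 173; total 390.
Option 2: {Site 1, Site 2, Site 3, Site 4, Site 5}: Z1→Site 1 3·7=21, Z2→Site 3 5·9=45, Z3→Site 4 2·25=50, Z4→Site 1 2·9=18, Z5→Site 1 4·14=56. Service 190; fixed 273; total 463.
Difference: |390 − 463| = 73.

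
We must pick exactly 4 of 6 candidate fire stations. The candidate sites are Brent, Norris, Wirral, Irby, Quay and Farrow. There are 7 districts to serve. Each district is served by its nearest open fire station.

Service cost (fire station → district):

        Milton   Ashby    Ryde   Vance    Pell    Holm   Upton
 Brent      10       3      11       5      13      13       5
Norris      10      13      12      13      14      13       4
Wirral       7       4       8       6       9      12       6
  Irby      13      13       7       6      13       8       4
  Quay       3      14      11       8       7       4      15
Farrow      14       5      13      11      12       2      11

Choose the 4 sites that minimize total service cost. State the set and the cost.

Choose Brent, Irby, Quay and Farrow; total service cost 31.

With exactly 4 open, each district uses its cheapest among the chosen.
{Brent, Irby, Quay, Farrow}: Milton→Quay 3, Ashby→Brent 3, Ryde→Irby 7, Vance→Brent 5, Pell→Quay 7, Holm→Farrow 2, Upton→Irby 4. Service cost 31.
{Brent, Norris, Irby, Quay}: service cost 33
{Brent, Wirral, Irby, Quay}: service cost 33
Among all 15 size-4 choices, {Brent, Irby, Quay, Farrow} is lowest.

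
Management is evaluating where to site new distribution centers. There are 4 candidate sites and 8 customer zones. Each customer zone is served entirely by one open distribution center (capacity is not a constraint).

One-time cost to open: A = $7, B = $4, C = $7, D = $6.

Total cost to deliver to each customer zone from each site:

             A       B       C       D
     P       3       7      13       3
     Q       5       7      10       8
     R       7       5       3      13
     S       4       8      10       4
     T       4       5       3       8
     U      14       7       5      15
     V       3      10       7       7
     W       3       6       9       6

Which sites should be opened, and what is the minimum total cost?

Open A and C; minimum total cost 43.

For any fixed open set, each customer zone goes to its cheapest open site; total = fixed + service.
{A, C}: P→A 3, Q→A 5, R→C 3, S→A 4, T→C 3, U→C 5, V→A 3, W→A 3. Service 29; fixed 14; total 43.
{A, B}: service 34 + fixed 11 = 45
{A, B, C}: service 29 + fixed 18 = 47
{A, B, C, D}: service 29 + fixed 24 = 53
No other subset beats 43.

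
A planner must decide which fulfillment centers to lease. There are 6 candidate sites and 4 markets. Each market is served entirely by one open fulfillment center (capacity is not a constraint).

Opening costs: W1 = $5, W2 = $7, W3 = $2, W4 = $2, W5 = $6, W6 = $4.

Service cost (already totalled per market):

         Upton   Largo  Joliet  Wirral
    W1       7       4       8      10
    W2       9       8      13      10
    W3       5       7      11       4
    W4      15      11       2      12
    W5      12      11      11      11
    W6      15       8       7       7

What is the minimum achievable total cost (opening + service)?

For any fixed open set, each market goes to its cheapest open site; total = fixed + service.
{W3, W4}: Upton→W3 5, Largo→W3 7, Joliet→W4 2, Wirral→W3 4. Service 18; fixed 4; total 22.
{W1, W3, W4}: Upton→W3 5, Largo→W1 4, Joliet→W4 2, Wirral→W3 4. Service 15; fixed 9; total 24.
{W3, W4, W6}: Upton→W3 5, Largo→W3 7, Joliet→W4 2, Wirral→W3 4. Service 18; fixed 8; total 26.
{W1, W2, W3, W4, W5, W6}: service 15 + fixed 26 = 41
No other subset beats 22.

Minimum total cost: 22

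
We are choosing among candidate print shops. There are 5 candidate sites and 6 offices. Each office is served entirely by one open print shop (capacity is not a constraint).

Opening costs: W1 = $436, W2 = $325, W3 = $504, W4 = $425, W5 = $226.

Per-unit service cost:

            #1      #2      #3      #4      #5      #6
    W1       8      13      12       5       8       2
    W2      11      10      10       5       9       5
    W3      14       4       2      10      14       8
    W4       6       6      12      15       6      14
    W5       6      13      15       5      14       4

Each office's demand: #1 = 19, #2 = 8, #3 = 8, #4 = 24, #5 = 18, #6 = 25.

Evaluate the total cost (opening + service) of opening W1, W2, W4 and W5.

Total cost: 1932

Each office is assigned to its cheapest site among the open ones.
{W1, W2, W4, W5}: #1→W4 6·19=114, #2→W4 6·8=48, #3→W2 10·8=80, #4→W1 5·24=120, #5→W4 6·18=108, #6→W1 2·25=50. Service 520; fixed 1412; total 1932.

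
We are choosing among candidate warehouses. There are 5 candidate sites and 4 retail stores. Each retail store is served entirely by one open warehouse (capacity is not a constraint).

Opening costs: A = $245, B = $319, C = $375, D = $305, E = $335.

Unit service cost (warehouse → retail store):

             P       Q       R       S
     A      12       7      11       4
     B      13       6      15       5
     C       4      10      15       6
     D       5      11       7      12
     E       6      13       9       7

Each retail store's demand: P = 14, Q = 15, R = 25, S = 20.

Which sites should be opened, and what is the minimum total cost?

For any fixed open set, each retail store goes to its cheapest open site; total = fixed + service.
{A}: P→A 12·14=168, Q→A 7·15=105, R→A 11·25=275, S→A 4·20=80. Service 628; fixed 245; total 873.
{D}: service 650 + fixed 305 = 955
{E}: P→E 6·14=84, Q→E 13·15=195, R→E 9·25=225, S→E 7·20=140. Service 644; fixed 335; total 979.
{A, B, C, D, E}: service 401 + fixed 1579 = 1980
No other subset beats 873.

Open A only; minimum total cost 873.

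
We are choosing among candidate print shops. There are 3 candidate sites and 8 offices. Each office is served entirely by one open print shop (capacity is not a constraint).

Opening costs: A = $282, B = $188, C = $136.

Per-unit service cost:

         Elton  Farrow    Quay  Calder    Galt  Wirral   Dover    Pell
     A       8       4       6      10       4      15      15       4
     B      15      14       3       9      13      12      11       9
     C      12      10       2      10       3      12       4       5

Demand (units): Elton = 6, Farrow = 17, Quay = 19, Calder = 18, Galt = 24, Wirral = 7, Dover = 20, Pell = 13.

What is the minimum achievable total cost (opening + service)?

For any fixed open set, each office goes to its cheapest open site; total = fixed + service.
{C}: Elton→C 12·6=72, Farrow→C 10·17=170, Quay→C 2·19=38, Calder→C 10·18=180, Galt→C 3·24=72, Wirral→C 12·7=84, Dover→C 4·20=80, Pell→C 5·13=65. Service 761; fixed 136; total 897.
{A, C}: service 622 + fixed 418 = 1040
{B, C}: service 743 + fixed 324 = 1067
{A, B, C}: Elton→A 8·6=48, Farrow→A 4·17=68, Quay→C 2·19=38, Calder→B 9·18=162, Galt→C 3·24=72, Wirral→B 12·7=84, Dover→C 4·20=80, Pell→A 4·13=52. Service 604; fixed 606; total 1210.
(All 7 nonempty subsets were checked; C only is lowest.)

Minimum total cost: 897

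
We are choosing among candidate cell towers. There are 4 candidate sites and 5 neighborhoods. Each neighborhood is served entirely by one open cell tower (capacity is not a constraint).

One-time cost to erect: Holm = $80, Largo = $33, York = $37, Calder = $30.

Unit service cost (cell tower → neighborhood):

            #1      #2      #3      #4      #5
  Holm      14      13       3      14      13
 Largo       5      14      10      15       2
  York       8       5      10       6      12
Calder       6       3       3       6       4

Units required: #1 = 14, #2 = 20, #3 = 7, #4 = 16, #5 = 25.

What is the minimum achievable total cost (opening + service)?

Minimum total cost: 360

For any fixed open set, each neighborhood goes to its cheapest open site; total = fixed + service.
{Largo, Calder}: #1→Largo 5·14=70, #2→Calder 3·20=60, #3→Calder 3·7=21, #4→Calder 6·16=96, #5→Largo 2·25=50. Service 297; fixed 63; total 360.
{Calder}: service 361 + fixed 30 = 391
{Largo, York, Calder}: service 297 + fixed 100 = 397
{Holm, Largo, York, Calder}: service 297 + fixed 180 = 477
No other subset beats 360.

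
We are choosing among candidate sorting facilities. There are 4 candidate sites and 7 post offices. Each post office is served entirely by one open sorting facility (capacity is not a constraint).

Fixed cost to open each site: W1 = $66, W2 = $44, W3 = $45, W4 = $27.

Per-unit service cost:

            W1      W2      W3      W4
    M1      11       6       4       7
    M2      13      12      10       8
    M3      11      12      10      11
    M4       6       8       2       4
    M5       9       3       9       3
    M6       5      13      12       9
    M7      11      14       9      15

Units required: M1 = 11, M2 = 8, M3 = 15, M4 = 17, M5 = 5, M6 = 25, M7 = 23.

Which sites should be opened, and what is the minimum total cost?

For any fixed open set, each post office goes to its cheapest open site; total = fixed + service.
{W1, W3, W4}: M1→W3 4·11=44, M2→W4 8·8=64, M3→W3 10·15=150, M4→W3 2·17=34, M5→W4 3·5=15, M6→W1 5·25=125, M7→W3 9·23=207. Service 639; fixed 138; total 777.
{W1, W3}: service 685 + fixed 111 = 796
{W1, W2, W3}: M1→W3 4·11=44, M2→W3 10·8=80, M3→W3 10·15=150, M4→W3 2·17=34, M5→W2 3·5=15, M6→W1 5·25=125, M7→W3 9·23=207. Service 655; fixed 155; total 810.
{W1, W2, W3, W4}: service 639 + fixed 182 = 821
No other subset beats 777.

Open W1, W3 and W4; minimum total cost 777.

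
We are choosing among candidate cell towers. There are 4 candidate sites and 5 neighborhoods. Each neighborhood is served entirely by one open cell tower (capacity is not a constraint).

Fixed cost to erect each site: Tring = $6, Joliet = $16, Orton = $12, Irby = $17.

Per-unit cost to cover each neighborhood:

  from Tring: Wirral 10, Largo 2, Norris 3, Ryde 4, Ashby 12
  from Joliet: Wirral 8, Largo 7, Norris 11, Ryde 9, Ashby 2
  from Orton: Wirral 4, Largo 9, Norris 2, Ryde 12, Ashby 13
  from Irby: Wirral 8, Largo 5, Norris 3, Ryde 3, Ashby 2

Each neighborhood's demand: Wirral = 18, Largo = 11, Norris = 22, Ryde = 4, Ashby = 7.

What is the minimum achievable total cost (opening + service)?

Minimum total cost: 199

For any fixed open set, each neighborhood goes to its cheapest open site; total = fixed + service.
{Tring, Orton, Irby}: Wirral→Orton 4·18=72, Largo→Tring 2·11=22, Norris→Orton 2·22=44, Ryde→Irby 3·4=12, Ashby→Irby 2·7=14. Service 164; fixed 35; total 199.
{Tring, Joliet, Orton}: service 168 + fixed 34 = 202
{Tring, Joliet, Orton, Irby}: Wirral→Orton 4·18=72, Largo→Tring 2·11=22, Norris→Orton 2·22=44, Ryde→Irby 3·4=12, Ashby→Joliet 2·7=14. Service 164; fixed 51; total 215.
{Tring}: service 368 + fixed 6 = 374
(All 15 nonempty subsets were checked; Tring, Orton and Irby is lowest.)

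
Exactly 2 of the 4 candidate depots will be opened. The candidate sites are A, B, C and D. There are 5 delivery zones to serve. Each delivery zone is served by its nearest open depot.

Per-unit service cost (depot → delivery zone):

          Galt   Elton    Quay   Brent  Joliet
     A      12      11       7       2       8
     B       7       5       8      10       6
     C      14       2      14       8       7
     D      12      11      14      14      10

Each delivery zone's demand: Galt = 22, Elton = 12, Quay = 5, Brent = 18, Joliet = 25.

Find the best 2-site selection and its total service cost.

Choose A and B; total service cost 435.

With exactly 2 open, each delivery zone uses its cheapest among the chosen.
{A, B}: Galt→B 7·22=154, Elton→B 5·12=60, Quay→A 7·5=35, Brent→A 2·18=36, Joliet→B 6·25=150. Service cost 435.
{B, C}: service cost 512
{A, C}: service cost 534
Among all 6 size-2 choices, {A, B} is lowest.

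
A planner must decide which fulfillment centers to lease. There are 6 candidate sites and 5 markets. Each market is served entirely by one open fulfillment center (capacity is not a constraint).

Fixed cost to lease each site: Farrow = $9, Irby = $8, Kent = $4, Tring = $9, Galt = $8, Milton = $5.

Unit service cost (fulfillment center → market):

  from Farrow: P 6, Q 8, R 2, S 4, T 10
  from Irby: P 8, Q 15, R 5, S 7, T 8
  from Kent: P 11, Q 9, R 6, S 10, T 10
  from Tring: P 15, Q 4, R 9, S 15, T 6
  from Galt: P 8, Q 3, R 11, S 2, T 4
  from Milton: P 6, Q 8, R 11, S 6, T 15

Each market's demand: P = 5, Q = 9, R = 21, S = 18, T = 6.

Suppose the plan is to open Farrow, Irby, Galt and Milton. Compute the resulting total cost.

Total cost: 189

Each market is assigned to its cheapest site among the open ones.
{Farrow, Irby, Galt, Milton}: P→Farrow 6·5=30, Q→Galt 3·9=27, R→Farrow 2·21=42, S→Galt 2·18=36, T→Galt 4·6=24. Service 159; fixed 30; total 189.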